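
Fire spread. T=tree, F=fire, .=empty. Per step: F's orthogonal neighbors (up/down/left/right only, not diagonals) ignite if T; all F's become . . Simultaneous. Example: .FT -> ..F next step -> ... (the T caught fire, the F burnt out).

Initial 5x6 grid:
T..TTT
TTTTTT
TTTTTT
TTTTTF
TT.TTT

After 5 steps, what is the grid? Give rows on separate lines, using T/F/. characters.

Step 1: 3 trees catch fire, 1 burn out
  T..TTT
  TTTTTT
  TTTTTF
  TTTTF.
  TT.TTF
Step 2: 4 trees catch fire, 3 burn out
  T..TTT
  TTTTTF
  TTTTF.
  TTTF..
  TT.TF.
Step 3: 5 trees catch fire, 4 burn out
  T..TTF
  TTTTF.
  TTTF..
  TTF...
  TT.F..
Step 4: 4 trees catch fire, 5 burn out
  T..TF.
  TTTF..
  TTF...
  TF....
  TT....
Step 5: 5 trees catch fire, 4 burn out
  T..F..
  TTF...
  TF....
  F.....
  TF....

T..F..
TTF...
TF....
F.....
TF....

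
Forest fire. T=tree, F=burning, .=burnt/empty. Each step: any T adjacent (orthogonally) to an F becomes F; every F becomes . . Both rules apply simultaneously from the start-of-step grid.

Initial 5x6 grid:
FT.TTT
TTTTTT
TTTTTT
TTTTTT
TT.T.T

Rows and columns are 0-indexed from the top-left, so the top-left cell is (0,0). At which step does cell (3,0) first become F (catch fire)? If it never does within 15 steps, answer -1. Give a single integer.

Step 1: cell (3,0)='T' (+2 fires, +1 burnt)
Step 2: cell (3,0)='T' (+2 fires, +2 burnt)
Step 3: cell (3,0)='F' (+3 fires, +2 burnt)
  -> target ignites at step 3
Step 4: cell (3,0)='.' (+4 fires, +3 burnt)
Step 5: cell (3,0)='.' (+5 fires, +4 burnt)
Step 6: cell (3,0)='.' (+4 fires, +5 burnt)
Step 7: cell (3,0)='.' (+4 fires, +4 burnt)
Step 8: cell (3,0)='.' (+1 fires, +4 burnt)
Step 9: cell (3,0)='.' (+1 fires, +1 burnt)
Step 10: cell (3,0)='.' (+0 fires, +1 burnt)
  fire out at step 10

3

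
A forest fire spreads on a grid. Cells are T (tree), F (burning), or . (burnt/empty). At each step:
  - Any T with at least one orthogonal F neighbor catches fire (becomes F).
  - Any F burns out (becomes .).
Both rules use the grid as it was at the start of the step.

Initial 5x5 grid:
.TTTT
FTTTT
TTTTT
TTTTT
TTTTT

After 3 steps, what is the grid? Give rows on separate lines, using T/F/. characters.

Step 1: 2 trees catch fire, 1 burn out
  .TTTT
  .FTTT
  FTTTT
  TTTTT
  TTTTT
Step 2: 4 trees catch fire, 2 burn out
  .FTTT
  ..FTT
  .FTTT
  FTTTT
  TTTTT
Step 3: 5 trees catch fire, 4 burn out
  ..FTT
  ...FT
  ..FTT
  .FTTT
  FTTTT

..FTT
...FT
..FTT
.FTTT
FTTTT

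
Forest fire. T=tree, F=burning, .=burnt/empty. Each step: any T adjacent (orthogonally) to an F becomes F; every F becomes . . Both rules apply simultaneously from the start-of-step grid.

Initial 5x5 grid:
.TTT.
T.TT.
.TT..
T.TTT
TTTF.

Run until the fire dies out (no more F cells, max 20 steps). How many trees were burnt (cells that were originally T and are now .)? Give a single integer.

Answer: 14

Derivation:
Step 1: +2 fires, +1 burnt (F count now 2)
Step 2: +3 fires, +2 burnt (F count now 3)
Step 3: +2 fires, +3 burnt (F count now 2)
Step 4: +3 fires, +2 burnt (F count now 3)
Step 5: +2 fires, +3 burnt (F count now 2)
Step 6: +2 fires, +2 burnt (F count now 2)
Step 7: +0 fires, +2 burnt (F count now 0)
Fire out after step 7
Initially T: 15, now '.': 24
Total burnt (originally-T cells now '.'): 14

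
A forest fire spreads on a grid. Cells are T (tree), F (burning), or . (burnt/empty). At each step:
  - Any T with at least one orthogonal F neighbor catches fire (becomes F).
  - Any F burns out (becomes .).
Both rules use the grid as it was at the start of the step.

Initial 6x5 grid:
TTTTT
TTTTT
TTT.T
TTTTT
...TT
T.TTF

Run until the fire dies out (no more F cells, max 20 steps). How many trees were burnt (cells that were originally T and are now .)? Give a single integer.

Step 1: +2 fires, +1 burnt (F count now 2)
Step 2: +3 fires, +2 burnt (F count now 3)
Step 3: +2 fires, +3 burnt (F count now 2)
Step 4: +2 fires, +2 burnt (F count now 2)
Step 5: +4 fires, +2 burnt (F count now 4)
Step 6: +4 fires, +4 burnt (F count now 4)
Step 7: +3 fires, +4 burnt (F count now 3)
Step 8: +2 fires, +3 burnt (F count now 2)
Step 9: +1 fires, +2 burnt (F count now 1)
Step 10: +0 fires, +1 burnt (F count now 0)
Fire out after step 10
Initially T: 24, now '.': 29
Total burnt (originally-T cells now '.'): 23

Answer: 23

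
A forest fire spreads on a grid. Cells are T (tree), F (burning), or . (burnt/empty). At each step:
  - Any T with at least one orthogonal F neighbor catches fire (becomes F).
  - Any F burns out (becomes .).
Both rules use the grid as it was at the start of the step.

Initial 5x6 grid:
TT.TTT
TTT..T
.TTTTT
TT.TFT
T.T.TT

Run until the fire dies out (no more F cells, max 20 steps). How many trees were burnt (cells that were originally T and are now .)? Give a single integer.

Step 1: +4 fires, +1 burnt (F count now 4)
Step 2: +3 fires, +4 burnt (F count now 3)
Step 3: +2 fires, +3 burnt (F count now 2)
Step 4: +3 fires, +2 burnt (F count now 3)
Step 5: +3 fires, +3 burnt (F count now 3)
Step 6: +4 fires, +3 burnt (F count now 4)
Step 7: +2 fires, +4 burnt (F count now 2)
Step 8: +0 fires, +2 burnt (F count now 0)
Fire out after step 8
Initially T: 22, now '.': 29
Total burnt (originally-T cells now '.'): 21

Answer: 21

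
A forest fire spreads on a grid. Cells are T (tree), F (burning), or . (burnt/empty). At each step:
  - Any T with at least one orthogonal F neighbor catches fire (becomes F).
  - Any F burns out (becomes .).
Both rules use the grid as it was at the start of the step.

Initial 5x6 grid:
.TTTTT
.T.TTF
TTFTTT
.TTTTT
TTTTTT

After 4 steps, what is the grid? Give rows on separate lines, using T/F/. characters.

Step 1: 6 trees catch fire, 2 burn out
  .TTTTF
  .T.TF.
  TF.FTF
  .TFTTT
  TTTTTT
Step 2: 9 trees catch fire, 6 burn out
  .TTTF.
  .F.F..
  F...F.
  .F.FTF
  TTFTTT
Step 3: 6 trees catch fire, 9 burn out
  .FTF..
  ......
  ......
  ....F.
  TF.FTF
Step 4: 3 trees catch fire, 6 burn out
  ..F...
  ......
  ......
  ......
  F...F.

..F...
......
......
......
F...F.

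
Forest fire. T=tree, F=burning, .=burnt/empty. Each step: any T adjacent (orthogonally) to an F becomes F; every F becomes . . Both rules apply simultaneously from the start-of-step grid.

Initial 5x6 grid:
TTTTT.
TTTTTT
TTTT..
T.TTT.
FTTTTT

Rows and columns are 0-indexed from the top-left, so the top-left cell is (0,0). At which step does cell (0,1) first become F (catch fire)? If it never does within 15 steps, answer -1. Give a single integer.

Step 1: cell (0,1)='T' (+2 fires, +1 burnt)
Step 2: cell (0,1)='T' (+2 fires, +2 burnt)
Step 3: cell (0,1)='T' (+4 fires, +2 burnt)
Step 4: cell (0,1)='T' (+5 fires, +4 burnt)
Step 5: cell (0,1)='F' (+5 fires, +5 burnt)
  -> target ignites at step 5
Step 6: cell (0,1)='.' (+2 fires, +5 burnt)
Step 7: cell (0,1)='.' (+2 fires, +2 burnt)
Step 8: cell (0,1)='.' (+2 fires, +2 burnt)
Step 9: cell (0,1)='.' (+0 fires, +2 burnt)
  fire out at step 9

5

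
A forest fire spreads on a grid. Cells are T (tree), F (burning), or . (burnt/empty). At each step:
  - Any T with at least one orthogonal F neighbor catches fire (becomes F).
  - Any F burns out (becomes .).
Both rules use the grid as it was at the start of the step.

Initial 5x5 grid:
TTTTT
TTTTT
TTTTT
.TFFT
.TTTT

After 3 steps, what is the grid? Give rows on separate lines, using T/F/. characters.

Step 1: 6 trees catch fire, 2 burn out
  TTTTT
  TTTTT
  TTFFT
  .F..F
  .TFFT
Step 2: 6 trees catch fire, 6 burn out
  TTTTT
  TTFFT
  TF..F
  .....
  .F..F
Step 3: 5 trees catch fire, 6 burn out
  TTFFT
  TF..F
  F....
  .....
  .....

TTFFT
TF..F
F....
.....
.....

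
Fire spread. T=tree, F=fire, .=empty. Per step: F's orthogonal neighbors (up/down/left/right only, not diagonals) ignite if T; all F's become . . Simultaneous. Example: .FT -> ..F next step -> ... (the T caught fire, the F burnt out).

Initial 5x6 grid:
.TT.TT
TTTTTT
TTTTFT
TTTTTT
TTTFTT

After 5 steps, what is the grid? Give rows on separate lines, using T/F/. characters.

Step 1: 7 trees catch fire, 2 burn out
  .TT.TT
  TTTTFT
  TTTF.F
  TTTFFT
  TTF.FT
Step 2: 8 trees catch fire, 7 burn out
  .TT.FT
  TTTF.F
  TTF...
  TTF..F
  TF...F
Step 3: 5 trees catch fire, 8 burn out
  .TT..F
  TTF...
  TF....
  TF....
  F.....
Step 4: 4 trees catch fire, 5 burn out
  .TF...
  TF....
  F.....
  F.....
  ......
Step 5: 2 trees catch fire, 4 burn out
  .F....
  F.....
  ......
  ......
  ......

.F....
F.....
......
......
......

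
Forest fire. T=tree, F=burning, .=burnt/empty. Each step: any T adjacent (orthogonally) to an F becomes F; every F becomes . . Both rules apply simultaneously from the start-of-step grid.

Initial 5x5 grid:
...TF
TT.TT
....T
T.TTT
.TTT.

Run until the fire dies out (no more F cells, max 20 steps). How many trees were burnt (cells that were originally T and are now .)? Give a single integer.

Answer: 10

Derivation:
Step 1: +2 fires, +1 burnt (F count now 2)
Step 2: +2 fires, +2 burnt (F count now 2)
Step 3: +1 fires, +2 burnt (F count now 1)
Step 4: +1 fires, +1 burnt (F count now 1)
Step 5: +2 fires, +1 burnt (F count now 2)
Step 6: +1 fires, +2 burnt (F count now 1)
Step 7: +1 fires, +1 burnt (F count now 1)
Step 8: +0 fires, +1 burnt (F count now 0)
Fire out after step 8
Initially T: 13, now '.': 22
Total burnt (originally-T cells now '.'): 10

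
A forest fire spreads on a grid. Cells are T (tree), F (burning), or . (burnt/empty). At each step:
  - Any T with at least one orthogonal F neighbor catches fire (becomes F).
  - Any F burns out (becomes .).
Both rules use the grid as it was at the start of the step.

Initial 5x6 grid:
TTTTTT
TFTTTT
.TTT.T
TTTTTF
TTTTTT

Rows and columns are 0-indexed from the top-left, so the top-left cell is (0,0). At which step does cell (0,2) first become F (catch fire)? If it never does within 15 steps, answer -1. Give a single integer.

Step 1: cell (0,2)='T' (+7 fires, +2 burnt)
Step 2: cell (0,2)='F' (+8 fires, +7 burnt)
  -> target ignites at step 2
Step 3: cell (0,2)='.' (+8 fires, +8 burnt)
Step 4: cell (0,2)='.' (+3 fires, +8 burnt)
Step 5: cell (0,2)='.' (+0 fires, +3 burnt)
  fire out at step 5

2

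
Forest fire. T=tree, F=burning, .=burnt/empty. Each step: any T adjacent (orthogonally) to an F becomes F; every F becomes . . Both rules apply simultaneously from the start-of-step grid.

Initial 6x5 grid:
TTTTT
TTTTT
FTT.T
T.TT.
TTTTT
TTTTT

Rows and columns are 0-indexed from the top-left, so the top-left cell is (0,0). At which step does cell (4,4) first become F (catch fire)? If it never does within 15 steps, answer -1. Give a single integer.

Step 1: cell (4,4)='T' (+3 fires, +1 burnt)
Step 2: cell (4,4)='T' (+4 fires, +3 burnt)
Step 3: cell (4,4)='T' (+5 fires, +4 burnt)
Step 4: cell (4,4)='T' (+5 fires, +5 burnt)
Step 5: cell (4,4)='T' (+4 fires, +5 burnt)
Step 6: cell (4,4)='F' (+4 fires, +4 burnt)
  -> target ignites at step 6
Step 7: cell (4,4)='.' (+1 fires, +4 burnt)
Step 8: cell (4,4)='.' (+0 fires, +1 burnt)
  fire out at step 8

6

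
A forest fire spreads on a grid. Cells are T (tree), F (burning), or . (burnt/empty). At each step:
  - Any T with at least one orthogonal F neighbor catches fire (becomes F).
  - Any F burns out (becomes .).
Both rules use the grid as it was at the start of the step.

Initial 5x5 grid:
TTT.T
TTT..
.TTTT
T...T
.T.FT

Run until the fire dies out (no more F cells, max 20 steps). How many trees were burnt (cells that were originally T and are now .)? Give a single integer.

Step 1: +1 fires, +1 burnt (F count now 1)
Step 2: +1 fires, +1 burnt (F count now 1)
Step 3: +1 fires, +1 burnt (F count now 1)
Step 4: +1 fires, +1 burnt (F count now 1)
Step 5: +1 fires, +1 burnt (F count now 1)
Step 6: +2 fires, +1 burnt (F count now 2)
Step 7: +2 fires, +2 burnt (F count now 2)
Step 8: +2 fires, +2 burnt (F count now 2)
Step 9: +1 fires, +2 burnt (F count now 1)
Step 10: +0 fires, +1 burnt (F count now 0)
Fire out after step 10
Initially T: 15, now '.': 22
Total burnt (originally-T cells now '.'): 12

Answer: 12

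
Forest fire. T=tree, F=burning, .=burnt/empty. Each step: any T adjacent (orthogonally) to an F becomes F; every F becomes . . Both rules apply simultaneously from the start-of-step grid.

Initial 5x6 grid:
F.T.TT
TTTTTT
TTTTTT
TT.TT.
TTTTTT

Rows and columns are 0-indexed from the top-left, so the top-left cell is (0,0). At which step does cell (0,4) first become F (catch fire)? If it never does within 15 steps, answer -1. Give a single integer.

Step 1: cell (0,4)='T' (+1 fires, +1 burnt)
Step 2: cell (0,4)='T' (+2 fires, +1 burnt)
Step 3: cell (0,4)='T' (+3 fires, +2 burnt)
Step 4: cell (0,4)='T' (+5 fires, +3 burnt)
Step 5: cell (0,4)='T' (+3 fires, +5 burnt)
Step 6: cell (0,4)='F' (+5 fires, +3 burnt)
  -> target ignites at step 6
Step 7: cell (0,4)='.' (+4 fires, +5 burnt)
Step 8: cell (0,4)='.' (+1 fires, +4 burnt)
Step 9: cell (0,4)='.' (+1 fires, +1 burnt)
Step 10: cell (0,4)='.' (+0 fires, +1 burnt)
  fire out at step 10

6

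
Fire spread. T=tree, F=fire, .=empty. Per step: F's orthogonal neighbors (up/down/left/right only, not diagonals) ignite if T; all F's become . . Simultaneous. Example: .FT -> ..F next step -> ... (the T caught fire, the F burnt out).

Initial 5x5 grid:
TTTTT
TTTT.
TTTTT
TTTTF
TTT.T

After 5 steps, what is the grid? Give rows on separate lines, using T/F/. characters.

Step 1: 3 trees catch fire, 1 burn out
  TTTTT
  TTTT.
  TTTTF
  TTTF.
  TTT.F
Step 2: 2 trees catch fire, 3 burn out
  TTTTT
  TTTT.
  TTTF.
  TTF..
  TTT..
Step 3: 4 trees catch fire, 2 burn out
  TTTTT
  TTTF.
  TTF..
  TF...
  TTF..
Step 4: 5 trees catch fire, 4 burn out
  TTTFT
  TTF..
  TF...
  F....
  TF...
Step 5: 5 trees catch fire, 5 burn out
  TTF.F
  TF...
  F....
  .....
  F....

TTF.F
TF...
F....
.....
F....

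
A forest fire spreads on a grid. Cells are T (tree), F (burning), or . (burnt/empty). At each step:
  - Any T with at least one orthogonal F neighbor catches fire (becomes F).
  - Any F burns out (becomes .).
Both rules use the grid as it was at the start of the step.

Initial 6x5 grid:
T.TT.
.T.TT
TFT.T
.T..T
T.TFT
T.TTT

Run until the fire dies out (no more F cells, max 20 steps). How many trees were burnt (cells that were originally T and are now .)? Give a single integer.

Answer: 15

Derivation:
Step 1: +7 fires, +2 burnt (F count now 7)
Step 2: +3 fires, +7 burnt (F count now 3)
Step 3: +1 fires, +3 burnt (F count now 1)
Step 4: +1 fires, +1 burnt (F count now 1)
Step 5: +1 fires, +1 burnt (F count now 1)
Step 6: +1 fires, +1 burnt (F count now 1)
Step 7: +1 fires, +1 burnt (F count now 1)
Step 8: +0 fires, +1 burnt (F count now 0)
Fire out after step 8
Initially T: 18, now '.': 27
Total burnt (originally-T cells now '.'): 15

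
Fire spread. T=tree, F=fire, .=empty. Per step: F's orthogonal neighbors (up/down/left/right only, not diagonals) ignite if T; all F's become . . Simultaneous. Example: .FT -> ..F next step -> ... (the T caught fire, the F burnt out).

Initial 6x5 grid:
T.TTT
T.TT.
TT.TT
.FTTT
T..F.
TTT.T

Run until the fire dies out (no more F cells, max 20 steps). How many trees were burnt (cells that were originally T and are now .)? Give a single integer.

Answer: 14

Derivation:
Step 1: +3 fires, +2 burnt (F count now 3)
Step 2: +3 fires, +3 burnt (F count now 3)
Step 3: +3 fires, +3 burnt (F count now 3)
Step 4: +3 fires, +3 burnt (F count now 3)
Step 5: +2 fires, +3 burnt (F count now 2)
Step 6: +0 fires, +2 burnt (F count now 0)
Fire out after step 6
Initially T: 19, now '.': 25
Total burnt (originally-T cells now '.'): 14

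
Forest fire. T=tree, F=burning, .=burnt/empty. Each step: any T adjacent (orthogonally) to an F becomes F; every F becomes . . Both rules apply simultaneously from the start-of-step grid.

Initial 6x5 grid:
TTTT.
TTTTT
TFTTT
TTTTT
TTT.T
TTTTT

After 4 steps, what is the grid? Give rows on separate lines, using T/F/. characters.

Step 1: 4 trees catch fire, 1 burn out
  TTTT.
  TFTTT
  F.FTT
  TFTTT
  TTT.T
  TTTTT
Step 2: 7 trees catch fire, 4 burn out
  TFTT.
  F.FTT
  ...FT
  F.FTT
  TFT.T
  TTTTT
Step 3: 8 trees catch fire, 7 burn out
  F.FT.
  ...FT
  ....F
  ...FT
  F.F.T
  TFTTT
Step 4: 5 trees catch fire, 8 burn out
  ...F.
  ....F
  .....
  ....F
  ....T
  F.FTT

...F.
....F
.....
....F
....T
F.FTT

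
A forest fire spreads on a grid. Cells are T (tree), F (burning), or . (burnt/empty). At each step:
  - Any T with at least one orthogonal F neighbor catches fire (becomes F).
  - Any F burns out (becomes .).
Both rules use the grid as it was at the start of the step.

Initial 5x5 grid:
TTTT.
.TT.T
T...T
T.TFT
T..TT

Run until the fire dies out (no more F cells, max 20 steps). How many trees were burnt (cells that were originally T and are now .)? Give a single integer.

Step 1: +3 fires, +1 burnt (F count now 3)
Step 2: +2 fires, +3 burnt (F count now 2)
Step 3: +1 fires, +2 burnt (F count now 1)
Step 4: +0 fires, +1 burnt (F count now 0)
Fire out after step 4
Initially T: 15, now '.': 16
Total burnt (originally-T cells now '.'): 6

Answer: 6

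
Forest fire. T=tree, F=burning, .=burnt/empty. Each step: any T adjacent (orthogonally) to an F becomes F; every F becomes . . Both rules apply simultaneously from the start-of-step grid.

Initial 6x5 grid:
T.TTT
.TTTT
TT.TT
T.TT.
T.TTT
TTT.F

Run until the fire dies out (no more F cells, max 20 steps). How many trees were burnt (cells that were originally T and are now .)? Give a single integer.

Step 1: +1 fires, +1 burnt (F count now 1)
Step 2: +1 fires, +1 burnt (F count now 1)
Step 3: +2 fires, +1 burnt (F count now 2)
Step 4: +3 fires, +2 burnt (F count now 3)
Step 5: +3 fires, +3 burnt (F count now 3)
Step 6: +4 fires, +3 burnt (F count now 4)
Step 7: +4 fires, +4 burnt (F count now 4)
Step 8: +2 fires, +4 burnt (F count now 2)
Step 9: +1 fires, +2 burnt (F count now 1)
Step 10: +0 fires, +1 burnt (F count now 0)
Fire out after step 10
Initially T: 22, now '.': 29
Total burnt (originally-T cells now '.'): 21

Answer: 21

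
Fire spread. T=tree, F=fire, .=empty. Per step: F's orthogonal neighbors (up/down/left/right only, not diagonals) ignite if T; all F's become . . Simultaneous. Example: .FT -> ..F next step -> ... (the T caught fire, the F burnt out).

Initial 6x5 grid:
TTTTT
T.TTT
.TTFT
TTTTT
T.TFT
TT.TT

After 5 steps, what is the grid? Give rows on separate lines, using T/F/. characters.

Step 1: 7 trees catch fire, 2 burn out
  TTTTT
  T.TFT
  .TF.F
  TTTFT
  T.F.F
  TT.FT
Step 2: 7 trees catch fire, 7 burn out
  TTTFT
  T.F.F
  .F...
  TTF.F
  T....
  TT..F
Step 3: 3 trees catch fire, 7 burn out
  TTF.F
  T....
  .....
  TF...
  T....
  TT...
Step 4: 2 trees catch fire, 3 burn out
  TF...
  T....
  .....
  F....
  T....
  TT...
Step 5: 2 trees catch fire, 2 burn out
  F....
  T....
  .....
  .....
  F....
  TT...

F....
T....
.....
.....
F....
TT...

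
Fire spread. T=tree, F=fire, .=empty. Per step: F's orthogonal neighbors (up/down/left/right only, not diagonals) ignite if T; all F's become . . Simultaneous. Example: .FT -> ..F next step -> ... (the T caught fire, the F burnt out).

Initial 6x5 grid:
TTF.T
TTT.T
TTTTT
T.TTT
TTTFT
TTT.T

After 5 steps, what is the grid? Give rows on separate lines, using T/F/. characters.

Step 1: 5 trees catch fire, 2 burn out
  TF..T
  TTF.T
  TTTTT
  T.TFT
  TTF.F
  TTT.T
Step 2: 9 trees catch fire, 5 burn out
  F...T
  TF..T
  TTFFT
  T.F.F
  TF...
  TTF.F
Step 3: 5 trees catch fire, 9 burn out
  ....T
  F...T
  TF..F
  T....
  F....
  TF...
Step 4: 4 trees catch fire, 5 burn out
  ....T
  ....F
  F....
  F....
  .....
  F....
Step 5: 1 trees catch fire, 4 burn out
  ....F
  .....
  .....
  .....
  .....
  .....

....F
.....
.....
.....
.....
.....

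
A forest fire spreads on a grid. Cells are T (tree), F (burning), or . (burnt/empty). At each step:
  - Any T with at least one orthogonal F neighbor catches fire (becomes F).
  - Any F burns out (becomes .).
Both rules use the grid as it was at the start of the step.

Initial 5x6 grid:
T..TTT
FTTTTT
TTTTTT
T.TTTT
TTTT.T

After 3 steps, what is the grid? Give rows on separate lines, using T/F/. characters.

Step 1: 3 trees catch fire, 1 burn out
  F..TTT
  .FTTTT
  FTTTTT
  T.TTTT
  TTTT.T
Step 2: 3 trees catch fire, 3 burn out
  ...TTT
  ..FTTT
  .FTTTT
  F.TTTT
  TTTT.T
Step 3: 3 trees catch fire, 3 burn out
  ...TTT
  ...FTT
  ..FTTT
  ..TTTT
  FTTT.T

...TTT
...FTT
..FTTT
..TTTT
FTTT.T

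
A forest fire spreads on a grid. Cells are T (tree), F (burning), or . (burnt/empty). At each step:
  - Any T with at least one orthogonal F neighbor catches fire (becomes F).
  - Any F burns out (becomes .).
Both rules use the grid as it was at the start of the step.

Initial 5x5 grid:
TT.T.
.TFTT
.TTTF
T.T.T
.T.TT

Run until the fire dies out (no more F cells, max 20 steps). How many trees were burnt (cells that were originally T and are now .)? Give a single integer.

Answer: 13

Derivation:
Step 1: +6 fires, +2 burnt (F count now 6)
Step 2: +5 fires, +6 burnt (F count now 5)
Step 3: +2 fires, +5 burnt (F count now 2)
Step 4: +0 fires, +2 burnt (F count now 0)
Fire out after step 4
Initially T: 15, now '.': 23
Total burnt (originally-T cells now '.'): 13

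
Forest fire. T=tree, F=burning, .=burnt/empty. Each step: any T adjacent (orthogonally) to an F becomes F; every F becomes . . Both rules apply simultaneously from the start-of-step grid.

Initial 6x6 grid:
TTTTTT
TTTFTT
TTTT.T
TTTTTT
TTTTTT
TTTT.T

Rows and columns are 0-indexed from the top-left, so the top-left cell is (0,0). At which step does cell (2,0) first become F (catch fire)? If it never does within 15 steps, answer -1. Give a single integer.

Step 1: cell (2,0)='T' (+4 fires, +1 burnt)
Step 2: cell (2,0)='T' (+6 fires, +4 burnt)
Step 3: cell (2,0)='T' (+8 fires, +6 burnt)
Step 4: cell (2,0)='F' (+7 fires, +8 burnt)
  -> target ignites at step 4
Step 5: cell (2,0)='.' (+4 fires, +7 burnt)
Step 6: cell (2,0)='.' (+3 fires, +4 burnt)
Step 7: cell (2,0)='.' (+1 fires, +3 burnt)
Step 8: cell (2,0)='.' (+0 fires, +1 burnt)
  fire out at step 8

4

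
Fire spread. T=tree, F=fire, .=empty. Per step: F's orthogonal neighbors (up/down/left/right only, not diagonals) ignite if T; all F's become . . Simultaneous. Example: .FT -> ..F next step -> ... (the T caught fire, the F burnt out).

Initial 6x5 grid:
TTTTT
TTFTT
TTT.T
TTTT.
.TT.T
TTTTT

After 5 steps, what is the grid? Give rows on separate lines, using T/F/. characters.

Step 1: 4 trees catch fire, 1 burn out
  TTFTT
  TF.FT
  TTF.T
  TTTT.
  .TT.T
  TTTTT
Step 2: 6 trees catch fire, 4 burn out
  TF.FT
  F...F
  TF..T
  TTFT.
  .TT.T
  TTTTT
Step 3: 7 trees catch fire, 6 burn out
  F...F
  .....
  F...F
  TF.F.
  .TF.T
  TTTTT
Step 4: 3 trees catch fire, 7 burn out
  .....
  .....
  .....
  F....
  .F..T
  TTFTT
Step 5: 2 trees catch fire, 3 burn out
  .....
  .....
  .....
  .....
  ....T
  TF.FT

.....
.....
.....
.....
....T
TF.FT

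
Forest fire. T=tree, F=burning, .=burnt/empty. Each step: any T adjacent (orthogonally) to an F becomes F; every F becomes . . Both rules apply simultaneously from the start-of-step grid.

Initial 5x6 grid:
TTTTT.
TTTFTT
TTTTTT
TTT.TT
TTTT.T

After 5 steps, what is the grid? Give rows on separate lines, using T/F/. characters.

Step 1: 4 trees catch fire, 1 burn out
  TTTFT.
  TTF.FT
  TTTFTT
  TTT.TT
  TTTT.T
Step 2: 6 trees catch fire, 4 burn out
  TTF.F.
  TF...F
  TTF.FT
  TTT.TT
  TTTT.T
Step 3: 6 trees catch fire, 6 burn out
  TF....
  F.....
  TF...F
  TTF.FT
  TTTT.T
Step 4: 5 trees catch fire, 6 burn out
  F.....
  ......
  F.....
  TF...F
  TTFT.T
Step 5: 4 trees catch fire, 5 burn out
  ......
  ......
  ......
  F.....
  TF.F.F

......
......
......
F.....
TF.F.F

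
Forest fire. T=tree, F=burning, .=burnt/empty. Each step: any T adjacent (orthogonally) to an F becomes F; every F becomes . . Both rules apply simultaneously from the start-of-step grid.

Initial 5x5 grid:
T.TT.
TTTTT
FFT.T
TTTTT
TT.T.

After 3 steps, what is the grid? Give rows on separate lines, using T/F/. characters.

Step 1: 5 trees catch fire, 2 burn out
  T.TT.
  FFTTT
  ..F.T
  FFTTT
  TT.T.
Step 2: 5 trees catch fire, 5 burn out
  F.TT.
  ..FTT
  ....T
  ..FTT
  FF.T.
Step 3: 3 trees catch fire, 5 burn out
  ..FT.
  ...FT
  ....T
  ...FT
  ...T.

..FT.
...FT
....T
...FT
...T.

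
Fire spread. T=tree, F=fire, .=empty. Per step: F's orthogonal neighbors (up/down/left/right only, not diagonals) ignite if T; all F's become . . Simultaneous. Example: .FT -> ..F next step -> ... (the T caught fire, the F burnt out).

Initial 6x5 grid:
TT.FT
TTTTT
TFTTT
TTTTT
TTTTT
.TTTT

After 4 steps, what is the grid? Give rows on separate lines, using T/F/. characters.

Step 1: 6 trees catch fire, 2 burn out
  TT..F
  TFTFT
  F.FTT
  TFTTT
  TTTTT
  .TTTT
Step 2: 8 trees catch fire, 6 burn out
  TF...
  F.F.F
  ...FT
  F.FTT
  TFTTT
  .TTTT
Step 3: 6 trees catch fire, 8 burn out
  F....
  .....
  ....F
  ...FT
  F.FTT
  .FTTT
Step 4: 3 trees catch fire, 6 burn out
  .....
  .....
  .....
  ....F
  ...FT
  ..FTT

.....
.....
.....
....F
...FT
..FTT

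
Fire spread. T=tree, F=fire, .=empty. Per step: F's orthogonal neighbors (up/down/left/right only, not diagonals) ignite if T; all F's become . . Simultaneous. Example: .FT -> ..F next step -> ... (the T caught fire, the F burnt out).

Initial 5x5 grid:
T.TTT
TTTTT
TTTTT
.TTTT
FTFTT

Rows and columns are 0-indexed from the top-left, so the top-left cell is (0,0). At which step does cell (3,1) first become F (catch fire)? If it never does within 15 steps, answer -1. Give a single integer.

Step 1: cell (3,1)='T' (+3 fires, +2 burnt)
Step 2: cell (3,1)='F' (+4 fires, +3 burnt)
  -> target ignites at step 2
Step 3: cell (3,1)='.' (+4 fires, +4 burnt)
Step 4: cell (3,1)='.' (+5 fires, +4 burnt)
Step 5: cell (3,1)='.' (+3 fires, +5 burnt)
Step 6: cell (3,1)='.' (+2 fires, +3 burnt)
Step 7: cell (3,1)='.' (+0 fires, +2 burnt)
  fire out at step 7

2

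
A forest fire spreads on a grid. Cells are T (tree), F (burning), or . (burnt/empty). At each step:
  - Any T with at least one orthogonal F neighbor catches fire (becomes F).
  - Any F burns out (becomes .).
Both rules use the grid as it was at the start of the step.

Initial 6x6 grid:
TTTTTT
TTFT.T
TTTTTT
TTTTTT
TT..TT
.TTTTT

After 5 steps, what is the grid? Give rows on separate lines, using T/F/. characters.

Step 1: 4 trees catch fire, 1 burn out
  TTFTTT
  TF.F.T
  TTFTTT
  TTTTTT
  TT..TT
  .TTTTT
Step 2: 6 trees catch fire, 4 burn out
  TF.FTT
  F....T
  TF.FTT
  TTFTTT
  TT..TT
  .TTTTT
Step 3: 6 trees catch fire, 6 burn out
  F...FT
  .....T
  F...FT
  TF.FTT
  TT..TT
  .TTTTT
Step 4: 5 trees catch fire, 6 burn out
  .....F
  .....T
  .....F
  F...FT
  TF..TT
  .TTTTT
Step 5: 5 trees catch fire, 5 burn out
  ......
  .....F
  ......
  .....F
  F...FT
  .FTTTT

......
.....F
......
.....F
F...FT
.FTTTT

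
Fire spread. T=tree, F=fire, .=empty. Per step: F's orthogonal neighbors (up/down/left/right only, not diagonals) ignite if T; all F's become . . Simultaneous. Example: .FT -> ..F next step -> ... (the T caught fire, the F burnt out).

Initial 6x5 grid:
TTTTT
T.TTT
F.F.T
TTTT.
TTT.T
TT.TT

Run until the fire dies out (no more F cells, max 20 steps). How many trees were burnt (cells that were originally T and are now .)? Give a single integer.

Step 1: +4 fires, +2 burnt (F count now 4)
Step 2: +7 fires, +4 burnt (F count now 7)
Step 3: +5 fires, +7 burnt (F count now 5)
Step 4: +3 fires, +5 burnt (F count now 3)
Step 5: +0 fires, +3 burnt (F count now 0)
Fire out after step 5
Initially T: 22, now '.': 27
Total burnt (originally-T cells now '.'): 19

Answer: 19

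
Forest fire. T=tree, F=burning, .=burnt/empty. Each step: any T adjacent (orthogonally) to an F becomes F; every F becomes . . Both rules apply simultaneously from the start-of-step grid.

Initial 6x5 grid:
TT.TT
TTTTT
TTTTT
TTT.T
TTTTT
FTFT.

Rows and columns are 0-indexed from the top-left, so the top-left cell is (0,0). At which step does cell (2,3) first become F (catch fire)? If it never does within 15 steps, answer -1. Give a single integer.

Step 1: cell (2,3)='T' (+4 fires, +2 burnt)
Step 2: cell (2,3)='T' (+4 fires, +4 burnt)
Step 3: cell (2,3)='T' (+4 fires, +4 burnt)
Step 4: cell (2,3)='F' (+5 fires, +4 burnt)
  -> target ignites at step 4
Step 5: cell (2,3)='.' (+4 fires, +5 burnt)
Step 6: cell (2,3)='.' (+3 fires, +4 burnt)
Step 7: cell (2,3)='.' (+1 fires, +3 burnt)
Step 8: cell (2,3)='.' (+0 fires, +1 burnt)
  fire out at step 8

4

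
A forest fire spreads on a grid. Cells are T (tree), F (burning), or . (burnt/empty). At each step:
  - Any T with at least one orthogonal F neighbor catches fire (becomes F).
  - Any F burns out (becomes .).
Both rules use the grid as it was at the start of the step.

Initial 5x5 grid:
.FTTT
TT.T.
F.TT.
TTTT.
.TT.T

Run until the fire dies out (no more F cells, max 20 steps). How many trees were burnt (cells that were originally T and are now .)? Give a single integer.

Step 1: +4 fires, +2 burnt (F count now 4)
Step 2: +2 fires, +4 burnt (F count now 2)
Step 3: +4 fires, +2 burnt (F count now 4)
Step 4: +4 fires, +4 burnt (F count now 4)
Step 5: +0 fires, +4 burnt (F count now 0)
Fire out after step 5
Initially T: 15, now '.': 24
Total burnt (originally-T cells now '.'): 14

Answer: 14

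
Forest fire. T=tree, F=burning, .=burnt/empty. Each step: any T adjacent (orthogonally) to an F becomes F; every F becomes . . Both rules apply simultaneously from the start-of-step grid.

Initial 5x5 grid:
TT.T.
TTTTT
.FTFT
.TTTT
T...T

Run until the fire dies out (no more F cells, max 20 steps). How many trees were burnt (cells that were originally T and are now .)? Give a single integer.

Step 1: +6 fires, +2 burnt (F count now 6)
Step 2: +7 fires, +6 burnt (F count now 7)
Step 3: +2 fires, +7 burnt (F count now 2)
Step 4: +0 fires, +2 burnt (F count now 0)
Fire out after step 4
Initially T: 16, now '.': 24
Total burnt (originally-T cells now '.'): 15

Answer: 15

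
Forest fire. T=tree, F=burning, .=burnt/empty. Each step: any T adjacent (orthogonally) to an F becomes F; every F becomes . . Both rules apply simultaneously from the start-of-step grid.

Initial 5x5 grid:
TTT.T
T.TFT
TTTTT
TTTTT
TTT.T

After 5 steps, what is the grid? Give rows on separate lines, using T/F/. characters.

Step 1: 3 trees catch fire, 1 burn out
  TTT.T
  T.F.F
  TTTFT
  TTTTT
  TTT.T
Step 2: 5 trees catch fire, 3 burn out
  TTF.F
  T....
  TTF.F
  TTTFT
  TTT.T
Step 3: 4 trees catch fire, 5 burn out
  TF...
  T....
  TF...
  TTF.F
  TTT.T
Step 4: 5 trees catch fire, 4 burn out
  F....
  T....
  F....
  TF...
  TTF.F
Step 5: 3 trees catch fire, 5 burn out
  .....
  F....
  .....
  F....
  TF...

.....
F....
.....
F....
TF...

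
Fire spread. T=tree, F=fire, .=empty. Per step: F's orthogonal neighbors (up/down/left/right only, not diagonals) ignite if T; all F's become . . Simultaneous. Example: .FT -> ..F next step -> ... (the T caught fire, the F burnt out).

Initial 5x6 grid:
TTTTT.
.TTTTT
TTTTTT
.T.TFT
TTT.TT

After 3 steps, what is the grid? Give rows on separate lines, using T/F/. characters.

Step 1: 4 trees catch fire, 1 burn out
  TTTTT.
  .TTTTT
  TTTTFT
  .T.F.F
  TTT.FT
Step 2: 4 trees catch fire, 4 burn out
  TTTTT.
  .TTTFT
  TTTF.F
  .T....
  TTT..F
Step 3: 4 trees catch fire, 4 burn out
  TTTTF.
  .TTF.F
  TTF...
  .T....
  TTT...

TTTTF.
.TTF.F
TTF...
.T....
TTT...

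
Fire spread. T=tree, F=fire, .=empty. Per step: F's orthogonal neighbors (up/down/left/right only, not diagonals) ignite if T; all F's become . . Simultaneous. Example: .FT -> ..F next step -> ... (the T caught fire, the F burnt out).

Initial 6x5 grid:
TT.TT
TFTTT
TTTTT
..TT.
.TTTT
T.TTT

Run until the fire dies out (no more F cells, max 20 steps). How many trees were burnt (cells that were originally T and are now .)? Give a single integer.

Answer: 22

Derivation:
Step 1: +4 fires, +1 burnt (F count now 4)
Step 2: +4 fires, +4 burnt (F count now 4)
Step 3: +4 fires, +4 burnt (F count now 4)
Step 4: +4 fires, +4 burnt (F count now 4)
Step 5: +3 fires, +4 burnt (F count now 3)
Step 6: +2 fires, +3 burnt (F count now 2)
Step 7: +1 fires, +2 burnt (F count now 1)
Step 8: +0 fires, +1 burnt (F count now 0)
Fire out after step 8
Initially T: 23, now '.': 29
Total burnt (originally-T cells now '.'): 22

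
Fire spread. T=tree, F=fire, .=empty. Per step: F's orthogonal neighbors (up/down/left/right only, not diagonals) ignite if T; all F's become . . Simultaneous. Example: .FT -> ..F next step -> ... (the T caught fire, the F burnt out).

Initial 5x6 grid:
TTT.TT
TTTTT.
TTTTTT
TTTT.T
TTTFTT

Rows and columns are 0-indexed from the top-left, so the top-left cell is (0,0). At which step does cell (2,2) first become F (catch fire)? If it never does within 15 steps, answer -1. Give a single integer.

Step 1: cell (2,2)='T' (+3 fires, +1 burnt)
Step 2: cell (2,2)='T' (+4 fires, +3 burnt)
Step 3: cell (2,2)='F' (+6 fires, +4 burnt)
  -> target ignites at step 3
Step 4: cell (2,2)='.' (+5 fires, +6 burnt)
Step 5: cell (2,2)='.' (+4 fires, +5 burnt)
Step 6: cell (2,2)='.' (+3 fires, +4 burnt)
Step 7: cell (2,2)='.' (+1 fires, +3 burnt)
Step 8: cell (2,2)='.' (+0 fires, +1 burnt)
  fire out at step 8

3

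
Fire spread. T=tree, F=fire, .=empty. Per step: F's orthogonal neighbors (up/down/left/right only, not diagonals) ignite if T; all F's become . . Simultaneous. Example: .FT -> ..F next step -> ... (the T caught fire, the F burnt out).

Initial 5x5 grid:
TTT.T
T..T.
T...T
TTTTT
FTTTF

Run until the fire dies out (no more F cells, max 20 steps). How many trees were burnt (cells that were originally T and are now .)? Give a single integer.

Step 1: +4 fires, +2 burnt (F count now 4)
Step 2: +5 fires, +4 burnt (F count now 5)
Step 3: +2 fires, +5 burnt (F count now 2)
Step 4: +1 fires, +2 burnt (F count now 1)
Step 5: +1 fires, +1 burnt (F count now 1)
Step 6: +1 fires, +1 burnt (F count now 1)
Step 7: +0 fires, +1 burnt (F count now 0)
Fire out after step 7
Initially T: 16, now '.': 23
Total burnt (originally-T cells now '.'): 14

Answer: 14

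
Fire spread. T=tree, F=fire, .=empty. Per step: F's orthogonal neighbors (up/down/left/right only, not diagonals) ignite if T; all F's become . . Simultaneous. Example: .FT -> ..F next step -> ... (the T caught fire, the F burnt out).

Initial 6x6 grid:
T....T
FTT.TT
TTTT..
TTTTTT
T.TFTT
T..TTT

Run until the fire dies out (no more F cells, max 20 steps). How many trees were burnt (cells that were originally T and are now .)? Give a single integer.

Step 1: +7 fires, +2 burnt (F count now 7)
Step 2: +8 fires, +7 burnt (F count now 8)
Step 3: +5 fires, +8 burnt (F count now 5)
Step 4: +1 fires, +5 burnt (F count now 1)
Step 5: +0 fires, +1 burnt (F count now 0)
Fire out after step 5
Initially T: 24, now '.': 33
Total burnt (originally-T cells now '.'): 21

Answer: 21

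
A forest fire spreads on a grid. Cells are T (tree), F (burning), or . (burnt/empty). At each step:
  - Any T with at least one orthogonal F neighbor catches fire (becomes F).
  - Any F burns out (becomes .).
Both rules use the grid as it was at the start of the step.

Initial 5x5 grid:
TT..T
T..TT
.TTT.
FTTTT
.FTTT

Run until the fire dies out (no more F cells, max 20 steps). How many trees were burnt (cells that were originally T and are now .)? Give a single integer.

Step 1: +2 fires, +2 burnt (F count now 2)
Step 2: +3 fires, +2 burnt (F count now 3)
Step 3: +3 fires, +3 burnt (F count now 3)
Step 4: +2 fires, +3 burnt (F count now 2)
Step 5: +1 fires, +2 burnt (F count now 1)
Step 6: +1 fires, +1 burnt (F count now 1)
Step 7: +1 fires, +1 burnt (F count now 1)
Step 8: +0 fires, +1 burnt (F count now 0)
Fire out after step 8
Initially T: 16, now '.': 22
Total burnt (originally-T cells now '.'): 13

Answer: 13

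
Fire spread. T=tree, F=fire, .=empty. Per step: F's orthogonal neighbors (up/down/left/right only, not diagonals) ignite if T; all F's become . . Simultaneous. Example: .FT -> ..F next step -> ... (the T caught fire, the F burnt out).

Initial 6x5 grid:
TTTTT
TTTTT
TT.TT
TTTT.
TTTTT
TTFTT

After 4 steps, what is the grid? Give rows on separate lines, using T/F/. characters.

Step 1: 3 trees catch fire, 1 burn out
  TTTTT
  TTTTT
  TT.TT
  TTTT.
  TTFTT
  TF.FT
Step 2: 5 trees catch fire, 3 burn out
  TTTTT
  TTTTT
  TT.TT
  TTFT.
  TF.FT
  F...F
Step 3: 4 trees catch fire, 5 burn out
  TTTTT
  TTTTT
  TT.TT
  TF.F.
  F...F
  .....
Step 4: 3 trees catch fire, 4 burn out
  TTTTT
  TTTTT
  TF.FT
  F....
  .....
  .....

TTTTT
TTTTT
TF.FT
F....
.....
.....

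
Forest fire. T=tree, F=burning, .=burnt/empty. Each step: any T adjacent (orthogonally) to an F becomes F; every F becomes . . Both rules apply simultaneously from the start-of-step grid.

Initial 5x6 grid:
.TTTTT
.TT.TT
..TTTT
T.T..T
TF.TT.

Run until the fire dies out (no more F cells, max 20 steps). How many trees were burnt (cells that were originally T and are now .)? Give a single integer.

Answer: 2

Derivation:
Step 1: +1 fires, +1 burnt (F count now 1)
Step 2: +1 fires, +1 burnt (F count now 1)
Step 3: +0 fires, +1 burnt (F count now 0)
Fire out after step 3
Initially T: 19, now '.': 13
Total burnt (originally-T cells now '.'): 2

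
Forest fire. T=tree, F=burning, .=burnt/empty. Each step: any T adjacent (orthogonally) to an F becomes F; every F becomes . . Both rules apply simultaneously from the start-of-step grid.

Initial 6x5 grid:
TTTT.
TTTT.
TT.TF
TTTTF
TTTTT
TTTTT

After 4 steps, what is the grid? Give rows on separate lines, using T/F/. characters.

Step 1: 3 trees catch fire, 2 burn out
  TTTT.
  TTTT.
  TT.F.
  TTTF.
  TTTTF
  TTTTT
Step 2: 4 trees catch fire, 3 burn out
  TTTT.
  TTTF.
  TT...
  TTF..
  TTTF.
  TTTTF
Step 3: 5 trees catch fire, 4 burn out
  TTTF.
  TTF..
  TT...
  TF...
  TTF..
  TTTF.
Step 4: 6 trees catch fire, 5 burn out
  TTF..
  TF...
  TF...
  F....
  TF...
  TTF..

TTF..
TF...
TF...
F....
TF...
TTF..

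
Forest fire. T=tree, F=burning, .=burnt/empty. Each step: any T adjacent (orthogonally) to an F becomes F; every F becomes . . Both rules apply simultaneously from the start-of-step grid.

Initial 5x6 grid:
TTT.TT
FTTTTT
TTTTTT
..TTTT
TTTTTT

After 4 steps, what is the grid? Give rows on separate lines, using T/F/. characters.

Step 1: 3 trees catch fire, 1 burn out
  FTT.TT
  .FTTTT
  FTTTTT
  ..TTTT
  TTTTTT
Step 2: 3 trees catch fire, 3 burn out
  .FT.TT
  ..FTTT
  .FTTTT
  ..TTTT
  TTTTTT
Step 3: 3 trees catch fire, 3 burn out
  ..F.TT
  ...FTT
  ..FTTT
  ..TTTT
  TTTTTT
Step 4: 3 trees catch fire, 3 burn out
  ....TT
  ....FT
  ...FTT
  ..FTTT
  TTTTTT

....TT
....FT
...FTT
..FTTT
TTTTTT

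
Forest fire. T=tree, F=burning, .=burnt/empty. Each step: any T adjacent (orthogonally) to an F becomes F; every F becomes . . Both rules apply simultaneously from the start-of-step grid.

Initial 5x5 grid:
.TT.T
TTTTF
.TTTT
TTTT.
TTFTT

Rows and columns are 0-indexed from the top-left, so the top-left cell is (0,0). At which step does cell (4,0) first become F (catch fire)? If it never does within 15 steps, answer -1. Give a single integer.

Step 1: cell (4,0)='T' (+6 fires, +2 burnt)
Step 2: cell (4,0)='F' (+7 fires, +6 burnt)
  -> target ignites at step 2
Step 3: cell (4,0)='.' (+4 fires, +7 burnt)
Step 4: cell (4,0)='.' (+2 fires, +4 burnt)
Step 5: cell (4,0)='.' (+0 fires, +2 burnt)
  fire out at step 5

2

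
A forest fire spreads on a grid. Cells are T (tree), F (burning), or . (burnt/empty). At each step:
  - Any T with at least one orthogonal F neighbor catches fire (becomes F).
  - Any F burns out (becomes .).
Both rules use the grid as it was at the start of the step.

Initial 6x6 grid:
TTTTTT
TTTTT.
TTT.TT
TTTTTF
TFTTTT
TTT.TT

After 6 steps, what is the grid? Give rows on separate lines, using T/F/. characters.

Step 1: 7 trees catch fire, 2 burn out
  TTTTTT
  TTTTT.
  TTT.TF
  TFTTF.
  F.FTTF
  TFT.TT
Step 2: 10 trees catch fire, 7 burn out
  TTTTTT
  TTTTT.
  TFT.F.
  F.FF..
  ...FF.
  F.F.TF
Step 3: 5 trees catch fire, 10 burn out
  TTTTTT
  TFTTF.
  F.F...
  ......
  ......
  ....F.
Step 4: 5 trees catch fire, 5 burn out
  TFTTFT
  F.FF..
  ......
  ......
  ......
  ......
Step 5: 4 trees catch fire, 5 burn out
  F.FF.F
  ......
  ......
  ......
  ......
  ......
Step 6: 0 trees catch fire, 4 burn out
  ......
  ......
  ......
  ......
  ......
  ......

......
......
......
......
......
......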